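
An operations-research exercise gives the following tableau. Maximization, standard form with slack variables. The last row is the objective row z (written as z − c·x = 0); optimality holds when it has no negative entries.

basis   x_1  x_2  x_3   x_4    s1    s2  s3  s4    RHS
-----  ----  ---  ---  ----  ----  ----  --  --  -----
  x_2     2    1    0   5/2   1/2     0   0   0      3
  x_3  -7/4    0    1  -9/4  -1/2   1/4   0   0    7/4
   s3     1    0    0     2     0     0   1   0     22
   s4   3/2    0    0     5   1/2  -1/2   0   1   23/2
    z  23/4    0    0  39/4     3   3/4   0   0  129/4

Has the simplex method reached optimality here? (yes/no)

yes

Every z-row coefficient is ≥ 0, so the tableau is optimal.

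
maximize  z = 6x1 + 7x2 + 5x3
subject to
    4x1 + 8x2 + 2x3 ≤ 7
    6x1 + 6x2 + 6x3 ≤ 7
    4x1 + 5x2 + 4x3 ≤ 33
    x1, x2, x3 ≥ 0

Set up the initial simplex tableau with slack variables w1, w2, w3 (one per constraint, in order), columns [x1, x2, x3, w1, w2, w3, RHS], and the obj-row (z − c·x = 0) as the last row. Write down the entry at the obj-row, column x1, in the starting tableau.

The obj-row carries the negated objective coefficients: the x1 entry is -6.

-6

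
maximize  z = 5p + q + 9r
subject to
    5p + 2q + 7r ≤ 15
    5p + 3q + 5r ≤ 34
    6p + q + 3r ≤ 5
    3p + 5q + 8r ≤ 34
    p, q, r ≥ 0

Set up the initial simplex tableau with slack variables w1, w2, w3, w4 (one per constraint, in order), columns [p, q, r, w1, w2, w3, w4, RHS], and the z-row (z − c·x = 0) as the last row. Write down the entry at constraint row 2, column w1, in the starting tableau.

Slack w1 belongs to constraint 1; its column is the unit vector e_1, so the entry in row 2 is 0.

0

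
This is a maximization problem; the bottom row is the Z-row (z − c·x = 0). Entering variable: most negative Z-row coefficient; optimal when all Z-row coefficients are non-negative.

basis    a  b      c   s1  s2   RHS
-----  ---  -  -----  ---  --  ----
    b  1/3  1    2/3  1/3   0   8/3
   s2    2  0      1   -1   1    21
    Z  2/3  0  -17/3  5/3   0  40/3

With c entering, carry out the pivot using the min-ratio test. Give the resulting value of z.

Ratio test on column c — row 1: (8/3)/(2/3) = 4; row 2: 21/1 = 21. Minimum is 4 at row 1 (b leaves); pivot element 2/3.
Pivot on row 1; the Z-row RHS becomes 40/3 − (-17/3)·4 = 36.

36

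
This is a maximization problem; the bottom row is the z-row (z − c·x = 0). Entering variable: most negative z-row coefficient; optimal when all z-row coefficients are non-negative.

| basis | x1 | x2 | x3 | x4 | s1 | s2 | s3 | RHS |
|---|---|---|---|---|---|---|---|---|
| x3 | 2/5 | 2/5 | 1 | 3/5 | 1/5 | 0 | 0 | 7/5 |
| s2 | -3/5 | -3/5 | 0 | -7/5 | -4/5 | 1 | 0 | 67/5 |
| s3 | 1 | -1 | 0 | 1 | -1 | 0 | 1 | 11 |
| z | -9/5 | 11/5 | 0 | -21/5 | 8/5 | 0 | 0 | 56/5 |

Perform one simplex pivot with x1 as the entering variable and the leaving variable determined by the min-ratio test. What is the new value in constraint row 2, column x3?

Ratio test on column x1 — row 1: (7/5)/(2/5) = 7/2; row 2: entry -3/5 ≤ 0; row 3: 11/1 = 11. Minimum is 7/2 at row 1 (x3 leaves); pivot element 2/5.
Divide row 1 by 2/5; eliminate column x1 from the other rows.
Row 2 update in column x3: 0 − (-3/5)·(5/2) = 3/2.

3/2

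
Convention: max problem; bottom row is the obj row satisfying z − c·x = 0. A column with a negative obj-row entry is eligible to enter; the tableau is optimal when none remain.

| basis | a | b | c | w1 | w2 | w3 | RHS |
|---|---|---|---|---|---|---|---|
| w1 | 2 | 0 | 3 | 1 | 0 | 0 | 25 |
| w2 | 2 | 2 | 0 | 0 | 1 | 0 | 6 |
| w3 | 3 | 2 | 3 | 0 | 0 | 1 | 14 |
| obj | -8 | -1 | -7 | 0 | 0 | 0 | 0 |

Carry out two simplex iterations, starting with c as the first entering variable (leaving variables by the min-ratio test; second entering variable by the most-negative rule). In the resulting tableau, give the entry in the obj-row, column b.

14/3

Ratio test on column c — row 1: 25/3 = 25/3; row 2: entry 0 ≤ 0; row 3: 14/3 = 14/3. Minimum is 14/3 at row 3 (w3 leaves); pivot element 3.
Divide row 3 by 3; eliminate column c from the other rows.
Second iteration: most negative obj-row entry is -1 in column a, so a enters.
Ratio test on column a — row 1: entry -1 ≤ 0; row 2: 6/2 = 3; row 3: (14/3)/1 = 14/3. Minimum is 3 at row 2 (w2 leaves); pivot element 2.
Divide row 2 by 2; eliminate column a from the other rows.
After both pivots, the entry at the obj-row, column b is 14/3.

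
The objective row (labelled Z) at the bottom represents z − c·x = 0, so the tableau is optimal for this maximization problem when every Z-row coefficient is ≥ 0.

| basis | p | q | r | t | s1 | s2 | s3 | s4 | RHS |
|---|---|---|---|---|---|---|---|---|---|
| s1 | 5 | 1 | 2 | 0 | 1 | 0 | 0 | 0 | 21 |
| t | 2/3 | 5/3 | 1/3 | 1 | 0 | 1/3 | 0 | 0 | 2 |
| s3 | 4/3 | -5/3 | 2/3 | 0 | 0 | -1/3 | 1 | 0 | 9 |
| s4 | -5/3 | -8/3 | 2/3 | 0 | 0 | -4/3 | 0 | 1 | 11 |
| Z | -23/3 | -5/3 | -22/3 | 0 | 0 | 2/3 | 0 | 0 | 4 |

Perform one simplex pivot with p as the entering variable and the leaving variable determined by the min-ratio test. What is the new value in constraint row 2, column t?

Ratio test on column p — row 1: 21/5 = 21/5; row 2: 2/(2/3) = 3; row 3: 9/(4/3) = 27/4; row 4: entry -5/3 ≤ 0. Minimum is 3 at row 2 (t leaves); pivot element 2/3.
Divide row 2 by 2/3; eliminate column p from the other rows.
In the new row 2, the t entry is the old entry divided by the pivot: 1/(2/3) = 3/2.

3/2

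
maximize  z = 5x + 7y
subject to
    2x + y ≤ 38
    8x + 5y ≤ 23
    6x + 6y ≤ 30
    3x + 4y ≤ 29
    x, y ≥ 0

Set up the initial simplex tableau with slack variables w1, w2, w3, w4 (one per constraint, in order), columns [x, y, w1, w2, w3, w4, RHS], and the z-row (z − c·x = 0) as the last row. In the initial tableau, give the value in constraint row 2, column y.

5

Constraint 2 has coefficient 5 on y.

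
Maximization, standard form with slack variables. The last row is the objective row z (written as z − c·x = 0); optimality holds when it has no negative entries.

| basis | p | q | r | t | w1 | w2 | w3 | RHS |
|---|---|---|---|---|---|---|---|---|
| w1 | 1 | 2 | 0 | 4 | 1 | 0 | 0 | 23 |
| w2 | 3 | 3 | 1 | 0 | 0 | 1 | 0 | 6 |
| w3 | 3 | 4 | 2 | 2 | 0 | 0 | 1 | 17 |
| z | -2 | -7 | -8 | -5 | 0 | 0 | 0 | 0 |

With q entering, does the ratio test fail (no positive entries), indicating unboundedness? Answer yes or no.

Column q has positive entries in row(s) 1, 2, 3, so the ratio test bounds it — not unbounded.

no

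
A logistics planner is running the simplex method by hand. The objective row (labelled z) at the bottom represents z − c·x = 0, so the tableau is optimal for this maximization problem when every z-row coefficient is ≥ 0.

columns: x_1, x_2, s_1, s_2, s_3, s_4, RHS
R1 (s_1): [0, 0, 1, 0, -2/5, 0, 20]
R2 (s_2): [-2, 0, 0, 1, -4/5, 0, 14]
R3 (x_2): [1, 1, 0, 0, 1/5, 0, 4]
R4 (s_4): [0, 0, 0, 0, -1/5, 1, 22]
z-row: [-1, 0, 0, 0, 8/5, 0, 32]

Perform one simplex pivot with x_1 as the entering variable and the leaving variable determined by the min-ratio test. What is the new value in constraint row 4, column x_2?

0

Ratio test on column x_1 — row 1: entry 0 ≤ 0; row 2: entry -2 ≤ 0; row 3: 4/1 = 4; row 4: entry 0 ≤ 0. Minimum is 4 at row 3 (x_2 leaves); pivot element 1.
Divide row 3 by 1; eliminate column x_1 from the other rows.
Row 4 update in column x_2: 0 − 0·1 = 0.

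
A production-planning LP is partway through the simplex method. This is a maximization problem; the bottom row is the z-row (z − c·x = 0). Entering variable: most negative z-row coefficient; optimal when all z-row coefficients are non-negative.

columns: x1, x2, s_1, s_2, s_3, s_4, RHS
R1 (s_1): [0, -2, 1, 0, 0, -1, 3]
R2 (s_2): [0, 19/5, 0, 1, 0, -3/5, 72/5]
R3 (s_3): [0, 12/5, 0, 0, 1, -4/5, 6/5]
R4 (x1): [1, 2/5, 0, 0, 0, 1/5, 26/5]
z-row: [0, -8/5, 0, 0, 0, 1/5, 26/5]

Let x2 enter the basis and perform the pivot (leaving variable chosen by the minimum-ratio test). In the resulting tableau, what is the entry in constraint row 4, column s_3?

Ratio test on column x2 — row 1: entry -2 ≤ 0; row 2: (72/5)/(19/5) = 72/19; row 3: (6/5)/(12/5) = 1/2; row 4: (26/5)/(2/5) = 13. Minimum is 1/2 at row 3 (s_3 leaves); pivot element 12/5.
Divide row 3 by 12/5; eliminate column x2 from the other rows.
Row 4 update in column s_3: 0 − (2/5)·(5/12) = -1/6.

-1/6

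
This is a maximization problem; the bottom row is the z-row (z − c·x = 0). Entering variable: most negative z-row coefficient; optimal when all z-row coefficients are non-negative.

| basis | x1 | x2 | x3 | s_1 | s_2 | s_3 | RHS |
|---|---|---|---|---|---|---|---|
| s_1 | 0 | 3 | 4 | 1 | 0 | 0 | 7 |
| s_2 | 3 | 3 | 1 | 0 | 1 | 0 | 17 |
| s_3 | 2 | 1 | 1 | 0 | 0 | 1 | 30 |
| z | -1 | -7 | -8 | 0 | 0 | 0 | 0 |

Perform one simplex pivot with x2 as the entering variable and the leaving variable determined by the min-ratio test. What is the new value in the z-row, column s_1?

Ratio test on column x2 — row 1: 7/3 = 7/3; row 2: 17/3 = 17/3; row 3: 30/1 = 30. Minimum is 7/3 at row 1 (s_1 leaves); pivot element 3.
Divide row 1 by 3; eliminate column x2 from the other rows.
z-row update in column s_1: 0 − (-7)·(1/3) = 7/3.

7/3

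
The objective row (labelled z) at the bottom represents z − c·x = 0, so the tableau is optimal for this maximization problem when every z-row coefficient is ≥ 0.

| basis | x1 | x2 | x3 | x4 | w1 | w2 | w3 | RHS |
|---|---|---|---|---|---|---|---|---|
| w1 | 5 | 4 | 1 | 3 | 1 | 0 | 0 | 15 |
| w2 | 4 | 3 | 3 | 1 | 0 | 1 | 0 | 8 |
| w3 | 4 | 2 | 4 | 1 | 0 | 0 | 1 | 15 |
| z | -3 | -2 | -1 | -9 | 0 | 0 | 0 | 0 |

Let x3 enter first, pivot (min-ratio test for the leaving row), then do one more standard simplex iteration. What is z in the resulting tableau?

Ratio test on column x3 — row 1: 15/1 = 15; row 2: 8/3 = 8/3; row 3: 15/4 = 15/4. Minimum is 8/3 at row 2 (w2 leaves); pivot element 3.
Pivot on row 2; the z-row RHS becomes 0 − (-1)·(8/3) = 8/3.
Next entering variable (most negative z-row entry -26/3): x4.
Ratio test on column x4 — row 1: (37/3)/(8/3) = 37/8; row 2: (8/3)/(1/3) = 8; row 3: entry -1/3 ≤ 0. Minimum is 37/8 at row 1 (w1 leaves); pivot element 8/3.
After the second pivot the z-row RHS is 8/3 − (-26/3)·(37/8) = 171/4.

171/4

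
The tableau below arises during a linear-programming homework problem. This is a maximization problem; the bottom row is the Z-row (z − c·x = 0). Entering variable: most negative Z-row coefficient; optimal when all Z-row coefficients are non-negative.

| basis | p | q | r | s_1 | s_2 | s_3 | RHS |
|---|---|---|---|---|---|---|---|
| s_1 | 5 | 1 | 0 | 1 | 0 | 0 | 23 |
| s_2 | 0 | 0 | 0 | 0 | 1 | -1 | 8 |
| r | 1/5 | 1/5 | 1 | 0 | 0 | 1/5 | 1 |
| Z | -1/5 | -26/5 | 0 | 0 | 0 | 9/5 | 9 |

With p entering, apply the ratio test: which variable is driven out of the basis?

Column p entries and ratios — s_1: 23/5 = 23/5; s_2: 0 ≤ 0, skip; r: 1/(1/5) = 5.
Smallest ratio is 23/5 in the row of s_1, so s_1 leaves.

s_1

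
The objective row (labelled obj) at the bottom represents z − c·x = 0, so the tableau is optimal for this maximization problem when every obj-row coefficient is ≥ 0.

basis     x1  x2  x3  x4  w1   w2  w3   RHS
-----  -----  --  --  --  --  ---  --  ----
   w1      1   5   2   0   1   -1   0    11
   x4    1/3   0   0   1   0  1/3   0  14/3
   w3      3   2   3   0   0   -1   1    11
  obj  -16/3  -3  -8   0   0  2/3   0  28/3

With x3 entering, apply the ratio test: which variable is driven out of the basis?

Column x3 entries and ratios — w1: 11/2 = 11/2; x4: 0 ≤ 0, skip; w3: 11/3 = 11/3.
Smallest ratio is 11/3 in the row of w3, so w3 leaves.

w3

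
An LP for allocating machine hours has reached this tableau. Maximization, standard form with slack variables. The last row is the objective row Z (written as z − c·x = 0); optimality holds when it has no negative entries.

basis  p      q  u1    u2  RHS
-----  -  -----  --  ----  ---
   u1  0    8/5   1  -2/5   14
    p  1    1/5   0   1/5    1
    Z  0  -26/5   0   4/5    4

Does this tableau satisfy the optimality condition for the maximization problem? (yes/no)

no

The Z-row has a negative entry -26/5 in column q, so it is not optimal.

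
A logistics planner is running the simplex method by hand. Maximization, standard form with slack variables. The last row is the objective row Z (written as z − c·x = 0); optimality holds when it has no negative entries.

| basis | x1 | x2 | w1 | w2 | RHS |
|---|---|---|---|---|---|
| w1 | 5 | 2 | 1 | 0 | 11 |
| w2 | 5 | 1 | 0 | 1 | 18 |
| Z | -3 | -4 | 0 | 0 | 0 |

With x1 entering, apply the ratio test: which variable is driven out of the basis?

w1

Column x1 entries and ratios — w1: 11/5 = 11/5; w2: 18/5 = 18/5.
Smallest ratio is 11/5 in the row of w1, so w1 leaves.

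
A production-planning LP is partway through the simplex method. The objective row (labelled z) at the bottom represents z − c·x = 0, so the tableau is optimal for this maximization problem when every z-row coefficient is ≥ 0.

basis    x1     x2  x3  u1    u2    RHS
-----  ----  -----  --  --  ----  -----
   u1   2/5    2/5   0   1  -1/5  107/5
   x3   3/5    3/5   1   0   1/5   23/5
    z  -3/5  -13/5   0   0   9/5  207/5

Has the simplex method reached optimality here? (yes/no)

The z-row has a negative entry -13/5 in column x2, so it is not optimal.

no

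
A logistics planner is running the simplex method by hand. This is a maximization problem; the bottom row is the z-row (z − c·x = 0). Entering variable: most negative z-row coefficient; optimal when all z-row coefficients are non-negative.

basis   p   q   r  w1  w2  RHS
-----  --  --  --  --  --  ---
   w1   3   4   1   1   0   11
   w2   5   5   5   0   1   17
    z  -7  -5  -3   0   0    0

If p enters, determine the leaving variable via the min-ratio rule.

Column p entries and ratios — w1: 11/3 = 11/3; w2: 17/5 = 17/5.
Smallest ratio is 17/5 in the row of w2, so w2 leaves.

w2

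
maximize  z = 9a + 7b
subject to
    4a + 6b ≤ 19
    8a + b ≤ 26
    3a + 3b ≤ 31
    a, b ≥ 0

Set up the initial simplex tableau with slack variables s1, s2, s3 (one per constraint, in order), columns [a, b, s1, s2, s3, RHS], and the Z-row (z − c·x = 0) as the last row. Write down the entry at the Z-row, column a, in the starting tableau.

The Z-row carries the negated objective coefficients: the a entry is -9.

-9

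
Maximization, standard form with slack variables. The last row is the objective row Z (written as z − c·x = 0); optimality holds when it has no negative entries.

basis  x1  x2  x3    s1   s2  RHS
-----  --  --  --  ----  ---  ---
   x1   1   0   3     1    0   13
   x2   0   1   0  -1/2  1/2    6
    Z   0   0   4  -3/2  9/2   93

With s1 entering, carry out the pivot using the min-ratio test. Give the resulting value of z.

Ratio test on column s1 — row 1: 13/1 = 13; row 2: entry -1/2 ≤ 0. Minimum is 13 at row 1 (x1 leaves); pivot element 1.
Pivot on row 1; the Z-row RHS becomes 93 − (-3/2)·13 = 225/2.

225/2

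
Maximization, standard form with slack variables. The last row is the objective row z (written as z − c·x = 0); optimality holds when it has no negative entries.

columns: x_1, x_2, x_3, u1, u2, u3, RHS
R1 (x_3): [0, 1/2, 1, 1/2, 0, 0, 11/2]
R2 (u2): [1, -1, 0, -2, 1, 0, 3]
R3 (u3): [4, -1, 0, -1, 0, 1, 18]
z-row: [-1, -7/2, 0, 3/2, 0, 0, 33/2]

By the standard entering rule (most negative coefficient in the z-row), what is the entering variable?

x_2

Negative z-row entries: x_1: -1, x_2: -7/2.
The most negative is -7/2 in column x_2, so x_2 enters.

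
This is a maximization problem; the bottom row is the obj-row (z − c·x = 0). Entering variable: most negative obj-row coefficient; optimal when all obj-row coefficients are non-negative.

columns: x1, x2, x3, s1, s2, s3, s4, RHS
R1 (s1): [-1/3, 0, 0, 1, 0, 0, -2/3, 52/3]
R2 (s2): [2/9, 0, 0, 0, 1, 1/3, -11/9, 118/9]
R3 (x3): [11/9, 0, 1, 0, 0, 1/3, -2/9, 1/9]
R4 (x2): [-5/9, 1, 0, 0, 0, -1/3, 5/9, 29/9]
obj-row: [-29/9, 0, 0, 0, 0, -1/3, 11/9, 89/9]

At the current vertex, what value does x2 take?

29/9

x2 is basic (row 4); its value is the RHS of that row, 29/9.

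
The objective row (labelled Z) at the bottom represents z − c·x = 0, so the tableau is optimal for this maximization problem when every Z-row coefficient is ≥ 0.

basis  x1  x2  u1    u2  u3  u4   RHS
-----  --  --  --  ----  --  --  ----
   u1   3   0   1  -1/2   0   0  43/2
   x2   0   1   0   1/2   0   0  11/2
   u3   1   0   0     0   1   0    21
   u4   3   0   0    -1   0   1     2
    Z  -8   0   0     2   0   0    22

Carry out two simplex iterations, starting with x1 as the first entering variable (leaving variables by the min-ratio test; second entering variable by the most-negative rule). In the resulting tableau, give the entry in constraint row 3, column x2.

-2/3

Ratio test on column x1 — row 1: (43/2)/3 = 43/6; row 2: entry 0 ≤ 0; row 3: 21/1 = 21; row 4: 2/3 = 2/3. Minimum is 2/3 at row 4 (u4 leaves); pivot element 3.
Divide row 4 by 3; eliminate column x1 from the other rows.
Second iteration: most negative Z-row entry is -2/3 in column u2, so u2 enters.
Ratio test on column u2 — row 1: (39/2)/(1/2) = 39; row 2: (11/2)/(1/2) = 11; row 3: (61/3)/(1/3) = 61; row 4: entry -1/3 ≤ 0. Minimum is 11 at row 2 (x2 leaves); pivot element 1/2.
Divide row 2 by 1/2; eliminate column u2 from the other rows.
After both pivots, the entry at constraint row 3, column x2 is -2/3.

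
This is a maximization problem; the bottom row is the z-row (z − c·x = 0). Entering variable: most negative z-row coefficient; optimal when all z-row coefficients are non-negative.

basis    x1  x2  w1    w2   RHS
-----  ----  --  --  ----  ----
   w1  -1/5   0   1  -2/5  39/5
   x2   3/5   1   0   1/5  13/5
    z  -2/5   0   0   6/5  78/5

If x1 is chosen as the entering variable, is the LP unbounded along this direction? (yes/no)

Column x1 has positive entries in row(s) 2, so the ratio test bounds it — not unbounded.

no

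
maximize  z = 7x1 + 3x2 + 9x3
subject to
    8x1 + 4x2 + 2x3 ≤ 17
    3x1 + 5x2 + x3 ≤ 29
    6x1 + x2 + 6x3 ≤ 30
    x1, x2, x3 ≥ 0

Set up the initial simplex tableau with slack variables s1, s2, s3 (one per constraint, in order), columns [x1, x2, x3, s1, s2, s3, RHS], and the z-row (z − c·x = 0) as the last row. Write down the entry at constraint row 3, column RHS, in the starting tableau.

30

The RHS of constraint 3 is b_3 = 30.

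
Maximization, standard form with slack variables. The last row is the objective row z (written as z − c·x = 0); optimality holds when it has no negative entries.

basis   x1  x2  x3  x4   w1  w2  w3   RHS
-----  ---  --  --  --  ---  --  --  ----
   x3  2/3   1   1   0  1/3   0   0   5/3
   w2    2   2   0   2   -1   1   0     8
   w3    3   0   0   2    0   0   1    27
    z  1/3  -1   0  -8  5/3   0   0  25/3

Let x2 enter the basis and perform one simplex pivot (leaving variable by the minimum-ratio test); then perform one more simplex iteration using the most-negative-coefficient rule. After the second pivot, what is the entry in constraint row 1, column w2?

0

Ratio test on column x2 — row 1: (5/3)/1 = 5/3; row 2: 8/2 = 4; row 3: entry 0 ≤ 0. Minimum is 5/3 at row 1 (x3 leaves); pivot element 1.
Divide row 1 by 1; eliminate column x2 from the other rows.
Second iteration: most negative z-row entry is -8 in column x4, so x4 enters.
Ratio test on column x4 — row 1: entry 0 ≤ 0; row 2: (14/3)/2 = 7/3; row 3: 27/2 = 27/2. Minimum is 7/3 at row 2 (w2 leaves); pivot element 2.
Divide row 2 by 2; eliminate column x4 from the other rows.
After both pivots, the entry at constraint row 1, column w2 is 0.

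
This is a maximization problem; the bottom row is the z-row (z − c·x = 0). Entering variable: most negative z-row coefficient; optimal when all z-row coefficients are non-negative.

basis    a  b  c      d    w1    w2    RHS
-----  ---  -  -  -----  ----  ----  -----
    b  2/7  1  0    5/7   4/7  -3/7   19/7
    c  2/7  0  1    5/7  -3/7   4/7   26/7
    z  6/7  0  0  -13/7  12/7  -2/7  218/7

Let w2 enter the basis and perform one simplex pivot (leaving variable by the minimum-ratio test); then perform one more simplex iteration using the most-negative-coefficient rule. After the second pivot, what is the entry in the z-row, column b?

6/5

Ratio test on column w2 — row 1: entry -3/7 ≤ 0; row 2: (26/7)/(4/7) = 13/2. Minimum is 13/2 at row 2 (c leaves); pivot element 4/7.
Divide row 2 by 4/7; eliminate column w2 from the other rows.
Second iteration: most negative z-row entry is -3/2 in column d, so d enters.
Ratio test on column d — row 1: (11/2)/(5/4) = 22/5; row 2: (13/2)/(5/4) = 26/5. Minimum is 22/5 at row 1 (b leaves); pivot element 5/4.
Divide row 1 by 5/4; eliminate column d from the other rows.
After both pivots, the entry at the z-row, column b is 6/5.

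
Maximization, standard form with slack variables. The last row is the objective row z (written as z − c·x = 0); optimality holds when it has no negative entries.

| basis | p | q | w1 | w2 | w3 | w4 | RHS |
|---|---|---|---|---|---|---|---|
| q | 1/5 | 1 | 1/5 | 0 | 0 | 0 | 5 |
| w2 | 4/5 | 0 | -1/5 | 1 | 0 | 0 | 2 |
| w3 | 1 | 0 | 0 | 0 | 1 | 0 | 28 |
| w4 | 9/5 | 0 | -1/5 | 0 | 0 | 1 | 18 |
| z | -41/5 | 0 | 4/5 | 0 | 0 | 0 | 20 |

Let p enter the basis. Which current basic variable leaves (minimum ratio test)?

Column p entries and ratios — q: 5/(1/5) = 25; w2: 2/(4/5) = 5/2; w3: 28/1 = 28; w4: 18/(9/5) = 10.
Smallest ratio is 5/2 in the row of w2, so w2 leaves.

w2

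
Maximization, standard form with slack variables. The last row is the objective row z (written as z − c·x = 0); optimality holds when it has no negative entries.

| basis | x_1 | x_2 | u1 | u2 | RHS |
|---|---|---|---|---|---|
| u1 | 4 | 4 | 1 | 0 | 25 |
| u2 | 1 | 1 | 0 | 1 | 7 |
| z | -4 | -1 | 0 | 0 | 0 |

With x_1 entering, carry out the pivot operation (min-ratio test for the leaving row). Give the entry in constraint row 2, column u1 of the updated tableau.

-1/4

Ratio test on column x_1 — row 1: 25/4 = 25/4; row 2: 7/1 = 7. Minimum is 25/4 at row 1 (u1 leaves); pivot element 4.
Divide row 1 by 4; eliminate column x_1 from the other rows.
Row 2 update in column u1: 0 − 1·(1/4) = -1/4.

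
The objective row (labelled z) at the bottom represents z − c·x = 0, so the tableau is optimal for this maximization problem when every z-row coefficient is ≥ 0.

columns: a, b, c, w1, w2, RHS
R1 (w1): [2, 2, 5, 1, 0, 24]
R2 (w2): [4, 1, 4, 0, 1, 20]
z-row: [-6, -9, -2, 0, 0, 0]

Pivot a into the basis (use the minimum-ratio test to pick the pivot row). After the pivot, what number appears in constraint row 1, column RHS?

Ratio test on column a — row 1: 24/2 = 12; row 2: 20/4 = 5. Minimum is 5 at row 2 (w2 leaves); pivot element 4.
Divide row 2 by 4; eliminate column a from the other rows.
Row 1 update in column RHS: 24 − 2·5 = 14.

14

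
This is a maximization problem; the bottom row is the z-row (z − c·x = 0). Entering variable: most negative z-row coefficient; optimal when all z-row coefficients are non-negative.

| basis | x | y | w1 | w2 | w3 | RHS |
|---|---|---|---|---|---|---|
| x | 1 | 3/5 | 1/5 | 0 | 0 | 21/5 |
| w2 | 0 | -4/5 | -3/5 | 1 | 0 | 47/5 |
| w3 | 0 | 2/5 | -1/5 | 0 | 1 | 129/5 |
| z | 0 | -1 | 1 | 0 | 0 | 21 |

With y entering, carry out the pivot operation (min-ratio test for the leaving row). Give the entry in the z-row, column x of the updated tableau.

5/3

Ratio test on column y — row 1: (21/5)/(3/5) = 7; row 2: entry -4/5 ≤ 0; row 3: (129/5)/(2/5) = 129/2. Minimum is 7 at row 1 (x leaves); pivot element 3/5.
Divide row 1 by 3/5; eliminate column y from the other rows.
z-row update in column x: 0 − (-1)·(5/3) = 5/3.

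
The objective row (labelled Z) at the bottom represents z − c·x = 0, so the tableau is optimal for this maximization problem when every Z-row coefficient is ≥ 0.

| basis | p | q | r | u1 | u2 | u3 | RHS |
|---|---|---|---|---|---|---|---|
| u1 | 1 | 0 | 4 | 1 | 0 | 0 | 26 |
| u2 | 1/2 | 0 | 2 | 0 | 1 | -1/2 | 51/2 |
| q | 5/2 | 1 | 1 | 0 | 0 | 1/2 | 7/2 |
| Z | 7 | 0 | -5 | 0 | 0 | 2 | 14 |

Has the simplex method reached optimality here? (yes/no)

no

The Z-row has a negative entry -5 in column r, so it is not optimal.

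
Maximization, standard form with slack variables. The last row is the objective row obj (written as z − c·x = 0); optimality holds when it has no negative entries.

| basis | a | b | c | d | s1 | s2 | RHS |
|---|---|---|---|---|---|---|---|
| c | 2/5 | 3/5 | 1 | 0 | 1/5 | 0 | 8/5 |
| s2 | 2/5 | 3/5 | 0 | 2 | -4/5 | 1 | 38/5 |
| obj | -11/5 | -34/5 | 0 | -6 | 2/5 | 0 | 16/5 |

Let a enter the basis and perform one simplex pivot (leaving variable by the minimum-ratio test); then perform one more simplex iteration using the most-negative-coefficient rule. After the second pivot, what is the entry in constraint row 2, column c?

-1/2

Ratio test on column a — row 1: (8/5)/(2/5) = 4; row 2: (38/5)/(2/5) = 19. Minimum is 4 at row 1 (c leaves); pivot element 2/5.
Divide row 1 by 2/5; eliminate column a from the other rows.
Second iteration: most negative obj-row entry is -6 in column d, so d enters.
Ratio test on column d — row 1: entry 0 ≤ 0; row 2: 6/2 = 3. Minimum is 3 at row 2 (s2 leaves); pivot element 2.
Divide row 2 by 2; eliminate column d from the other rows.
After both pivots, the entry at constraint row 2, column c is -1/2.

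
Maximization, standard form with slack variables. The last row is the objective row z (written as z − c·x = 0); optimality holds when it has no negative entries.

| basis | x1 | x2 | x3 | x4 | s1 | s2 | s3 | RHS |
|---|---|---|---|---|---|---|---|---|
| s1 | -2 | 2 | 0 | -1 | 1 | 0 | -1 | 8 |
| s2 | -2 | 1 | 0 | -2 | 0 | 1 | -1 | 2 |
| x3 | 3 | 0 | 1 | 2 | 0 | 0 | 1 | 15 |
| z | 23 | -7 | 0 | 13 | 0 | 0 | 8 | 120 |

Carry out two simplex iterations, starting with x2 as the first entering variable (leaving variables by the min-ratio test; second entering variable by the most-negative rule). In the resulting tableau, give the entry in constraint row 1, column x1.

2/3

Ratio test on column x2 — row 1: 8/2 = 4; row 2: 2/1 = 2; row 3: entry 0 ≤ 0. Minimum is 2 at row 2 (s2 leaves); pivot element 1.
Divide row 2 by 1; eliminate column x2 from the other rows.
Second iteration: most negative z-row entry is -1 in column x4, so x4 enters.
Ratio test on column x4 — row 1: 4/3 = 4/3; row 2: entry -2 ≤ 0; row 3: 15/2 = 15/2. Minimum is 4/3 at row 1 (s1 leaves); pivot element 3.
Divide row 1 by 3; eliminate column x4 from the other rows.
After both pivots, the entry at constraint row 1, column x1 is 2/3.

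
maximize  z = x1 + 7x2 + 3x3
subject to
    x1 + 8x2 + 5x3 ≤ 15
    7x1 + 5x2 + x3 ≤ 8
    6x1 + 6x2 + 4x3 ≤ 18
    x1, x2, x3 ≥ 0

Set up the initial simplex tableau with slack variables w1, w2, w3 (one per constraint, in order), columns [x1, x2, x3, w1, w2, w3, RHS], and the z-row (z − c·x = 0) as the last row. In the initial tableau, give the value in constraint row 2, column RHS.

8

The RHS of constraint 2 is b_2 = 8.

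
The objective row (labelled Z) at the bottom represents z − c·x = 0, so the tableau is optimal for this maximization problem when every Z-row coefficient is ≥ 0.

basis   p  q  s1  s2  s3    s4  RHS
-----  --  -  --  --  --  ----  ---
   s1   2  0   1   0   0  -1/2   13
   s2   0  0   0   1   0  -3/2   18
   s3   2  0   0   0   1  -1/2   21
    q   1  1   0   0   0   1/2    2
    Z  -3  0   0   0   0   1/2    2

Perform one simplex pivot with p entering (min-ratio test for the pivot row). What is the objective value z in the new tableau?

Ratio test on column p — row 1: 13/2 = 13/2; row 2: entry 0 ≤ 0; row 3: 21/2 = 21/2; row 4: 2/1 = 2. Minimum is 2 at row 4 (q leaves); pivot element 1.
Pivot on row 4; the Z-row RHS becomes 2 − (-3)·2 = 8.

8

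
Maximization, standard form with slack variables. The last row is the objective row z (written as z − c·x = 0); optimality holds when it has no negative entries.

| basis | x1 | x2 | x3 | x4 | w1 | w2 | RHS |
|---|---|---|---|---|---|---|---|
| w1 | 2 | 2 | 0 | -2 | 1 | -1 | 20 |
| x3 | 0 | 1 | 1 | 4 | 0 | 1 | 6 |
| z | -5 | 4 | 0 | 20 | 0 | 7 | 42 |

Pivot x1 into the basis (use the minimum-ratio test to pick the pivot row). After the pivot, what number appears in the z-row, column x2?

9

Ratio test on column x1 — row 1: 20/2 = 10; row 2: entry 0 ≤ 0. Minimum is 10 at row 1 (w1 leaves); pivot element 2.
Divide row 1 by 2; eliminate column x1 from the other rows.
z-row update in column x2: 4 − (-5)·1 = 9.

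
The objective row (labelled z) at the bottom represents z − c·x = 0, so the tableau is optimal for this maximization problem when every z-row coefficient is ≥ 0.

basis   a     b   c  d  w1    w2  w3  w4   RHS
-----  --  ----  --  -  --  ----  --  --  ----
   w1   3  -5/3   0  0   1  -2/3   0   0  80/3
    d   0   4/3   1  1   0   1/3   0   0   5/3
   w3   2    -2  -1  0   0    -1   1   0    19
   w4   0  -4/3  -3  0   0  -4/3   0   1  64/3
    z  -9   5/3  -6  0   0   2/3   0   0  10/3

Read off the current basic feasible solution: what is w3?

19

w3 is basic (row 3); its value is the RHS of that row, 19.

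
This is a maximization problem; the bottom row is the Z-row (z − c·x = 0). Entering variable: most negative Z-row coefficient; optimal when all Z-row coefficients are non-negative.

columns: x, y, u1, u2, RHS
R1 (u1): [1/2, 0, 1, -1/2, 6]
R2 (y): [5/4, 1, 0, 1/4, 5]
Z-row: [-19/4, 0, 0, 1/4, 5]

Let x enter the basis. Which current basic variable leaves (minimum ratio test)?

y

Column x entries and ratios — u1: 6/(1/2) = 12; y: 5/(5/4) = 4.
Smallest ratio is 4 in the row of y, so y leaves.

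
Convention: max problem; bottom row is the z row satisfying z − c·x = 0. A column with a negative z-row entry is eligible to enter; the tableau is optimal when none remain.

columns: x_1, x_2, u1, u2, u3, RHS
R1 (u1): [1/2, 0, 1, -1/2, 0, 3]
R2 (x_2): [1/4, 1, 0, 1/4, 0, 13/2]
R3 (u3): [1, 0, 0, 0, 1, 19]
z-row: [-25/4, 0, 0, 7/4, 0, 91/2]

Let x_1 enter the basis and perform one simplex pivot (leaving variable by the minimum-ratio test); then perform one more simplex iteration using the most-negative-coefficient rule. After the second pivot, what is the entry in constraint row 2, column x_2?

Ratio test on column x_1 — row 1: 3/(1/2) = 6; row 2: (13/2)/(1/4) = 26; row 3: 19/1 = 19. Minimum is 6 at row 1 (u1 leaves); pivot element 1/2.
Divide row 1 by 1/2; eliminate column x_1 from the other rows.
Second iteration: most negative z-row entry is -9/2 in column u2, so u2 enters.
Ratio test on column u2 — row 1: entry -1 ≤ 0; row 2: 5/(1/2) = 10; row 3: 13/1 = 13. Minimum is 10 at row 2 (x_2 leaves); pivot element 1/2.
Divide row 2 by 1/2; eliminate column u2 from the other rows.
After both pivots, the entry at constraint row 2, column x_2 is 2.

2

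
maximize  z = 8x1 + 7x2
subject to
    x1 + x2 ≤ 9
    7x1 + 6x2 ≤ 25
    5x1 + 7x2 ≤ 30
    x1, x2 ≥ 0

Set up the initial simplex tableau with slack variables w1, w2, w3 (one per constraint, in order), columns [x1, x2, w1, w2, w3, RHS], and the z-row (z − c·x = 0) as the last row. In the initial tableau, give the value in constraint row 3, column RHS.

The RHS of constraint 3 is b_3 = 30.

30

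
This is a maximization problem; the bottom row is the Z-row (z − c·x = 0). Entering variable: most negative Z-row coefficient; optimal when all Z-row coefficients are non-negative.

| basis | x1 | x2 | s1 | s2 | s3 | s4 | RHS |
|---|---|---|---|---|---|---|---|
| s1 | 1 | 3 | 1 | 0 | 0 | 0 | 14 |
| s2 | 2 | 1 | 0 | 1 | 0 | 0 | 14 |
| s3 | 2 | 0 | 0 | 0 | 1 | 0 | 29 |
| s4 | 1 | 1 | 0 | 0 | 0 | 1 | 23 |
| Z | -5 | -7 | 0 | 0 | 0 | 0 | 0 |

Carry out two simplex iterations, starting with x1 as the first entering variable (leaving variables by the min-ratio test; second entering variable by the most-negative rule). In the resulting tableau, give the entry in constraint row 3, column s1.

Ratio test on column x1 — row 1: 14/1 = 14; row 2: 14/2 = 7; row 3: 29/2 = 29/2; row 4: 23/1 = 23. Minimum is 7 at row 2 (s2 leaves); pivot element 2.
Divide row 2 by 2; eliminate column x1 from the other rows.
Second iteration: most negative Z-row entry is -9/2 in column x2, so x2 enters.
Ratio test on column x2 — row 1: 7/(5/2) = 14/5; row 2: 7/(1/2) = 14; row 3: entry -1 ≤ 0; row 4: 16/(1/2) = 32. Minimum is 14/5 at row 1 (s1 leaves); pivot element 5/2.
Divide row 1 by 5/2; eliminate column x2 from the other rows.
After both pivots, the entry at constraint row 3, column s1 is 2/5.

2/5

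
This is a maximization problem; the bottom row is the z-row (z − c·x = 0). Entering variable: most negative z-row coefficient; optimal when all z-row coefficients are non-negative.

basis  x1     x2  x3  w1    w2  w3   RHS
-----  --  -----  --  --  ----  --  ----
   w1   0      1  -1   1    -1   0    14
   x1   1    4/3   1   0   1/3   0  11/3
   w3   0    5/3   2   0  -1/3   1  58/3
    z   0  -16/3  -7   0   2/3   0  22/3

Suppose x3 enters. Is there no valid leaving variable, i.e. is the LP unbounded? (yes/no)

Column x3 has positive entries in row(s) 2, 3, so the ratio test bounds it — not unbounded.

no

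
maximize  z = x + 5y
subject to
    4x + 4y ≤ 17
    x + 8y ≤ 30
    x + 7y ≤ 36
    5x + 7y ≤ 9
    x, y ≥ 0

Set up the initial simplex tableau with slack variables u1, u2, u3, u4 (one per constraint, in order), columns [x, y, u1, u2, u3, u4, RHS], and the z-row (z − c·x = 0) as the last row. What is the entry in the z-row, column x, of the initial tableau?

The z-row carries the negated objective coefficients: the x entry is -1.

-1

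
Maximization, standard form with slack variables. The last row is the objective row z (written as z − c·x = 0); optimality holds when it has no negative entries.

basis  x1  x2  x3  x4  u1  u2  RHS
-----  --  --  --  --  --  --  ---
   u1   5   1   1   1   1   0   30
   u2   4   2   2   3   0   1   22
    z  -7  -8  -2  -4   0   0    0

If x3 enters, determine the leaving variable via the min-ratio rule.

u2

Column x3 entries and ratios — u1: 30/1 = 30; u2: 22/2 = 11.
Smallest ratio is 11 in the row of u2, so u2 leaves.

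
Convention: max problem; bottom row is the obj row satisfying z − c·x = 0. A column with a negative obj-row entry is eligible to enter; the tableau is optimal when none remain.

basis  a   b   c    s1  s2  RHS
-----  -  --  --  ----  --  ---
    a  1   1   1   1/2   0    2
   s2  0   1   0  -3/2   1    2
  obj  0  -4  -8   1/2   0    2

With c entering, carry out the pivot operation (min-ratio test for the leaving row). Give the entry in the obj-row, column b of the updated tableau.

4

Ratio test on column c — row 1: 2/1 = 2; row 2: entry 0 ≤ 0. Minimum is 2 at row 1 (a leaves); pivot element 1.
Divide row 1 by 1; eliminate column c from the other rows.
obj-row update in column b: -4 − (-8)·1 = 4.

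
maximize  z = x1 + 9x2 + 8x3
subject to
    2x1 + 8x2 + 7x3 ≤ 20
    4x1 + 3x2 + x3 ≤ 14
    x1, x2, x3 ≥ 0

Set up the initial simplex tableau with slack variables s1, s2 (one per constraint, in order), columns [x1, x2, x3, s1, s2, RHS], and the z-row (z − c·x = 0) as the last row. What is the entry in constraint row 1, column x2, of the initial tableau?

8

Constraint 1 has coefficient 8 on x2.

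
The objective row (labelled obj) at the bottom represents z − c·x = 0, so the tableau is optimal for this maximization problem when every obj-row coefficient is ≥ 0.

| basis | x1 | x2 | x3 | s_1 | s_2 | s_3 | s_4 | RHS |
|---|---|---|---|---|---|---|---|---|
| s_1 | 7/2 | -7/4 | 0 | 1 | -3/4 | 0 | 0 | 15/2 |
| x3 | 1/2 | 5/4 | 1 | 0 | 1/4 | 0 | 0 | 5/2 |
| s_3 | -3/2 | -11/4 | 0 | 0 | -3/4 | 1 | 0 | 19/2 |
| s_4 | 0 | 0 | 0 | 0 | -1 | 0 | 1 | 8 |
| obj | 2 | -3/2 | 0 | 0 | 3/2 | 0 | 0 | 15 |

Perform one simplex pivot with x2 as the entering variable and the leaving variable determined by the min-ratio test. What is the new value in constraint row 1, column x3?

Ratio test on column x2 — row 1: entry -7/4 ≤ 0; row 2: (5/2)/(5/4) = 2; row 3: entry -11/4 ≤ 0; row 4: entry 0 ≤ 0. Minimum is 2 at row 2 (x3 leaves); pivot element 5/4.
Divide row 2 by 5/4; eliminate column x2 from the other rows.
Row 1 update in column x3: 0 − (-7/4)·(4/5) = 7/5.

7/5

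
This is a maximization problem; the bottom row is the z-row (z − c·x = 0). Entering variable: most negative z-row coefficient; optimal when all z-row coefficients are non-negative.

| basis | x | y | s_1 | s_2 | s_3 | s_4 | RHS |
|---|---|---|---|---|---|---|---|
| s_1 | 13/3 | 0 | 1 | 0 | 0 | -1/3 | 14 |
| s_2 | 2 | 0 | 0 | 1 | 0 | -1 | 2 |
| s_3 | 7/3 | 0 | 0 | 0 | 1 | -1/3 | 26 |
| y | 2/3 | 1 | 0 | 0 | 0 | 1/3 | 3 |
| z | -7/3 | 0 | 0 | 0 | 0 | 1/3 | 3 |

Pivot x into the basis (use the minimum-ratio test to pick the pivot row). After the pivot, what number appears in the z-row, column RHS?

Ratio test on column x — row 1: 14/(13/3) = 42/13; row 2: 2/2 = 1; row 3: 26/(7/3) = 78/7; row 4: 3/(2/3) = 9/2. Minimum is 1 at row 2 (s_2 leaves); pivot element 2.
Divide row 2 by 2; eliminate column x from the other rows.
z-row update in column RHS: 3 − (-7/3)·1 = 16/3.

16/3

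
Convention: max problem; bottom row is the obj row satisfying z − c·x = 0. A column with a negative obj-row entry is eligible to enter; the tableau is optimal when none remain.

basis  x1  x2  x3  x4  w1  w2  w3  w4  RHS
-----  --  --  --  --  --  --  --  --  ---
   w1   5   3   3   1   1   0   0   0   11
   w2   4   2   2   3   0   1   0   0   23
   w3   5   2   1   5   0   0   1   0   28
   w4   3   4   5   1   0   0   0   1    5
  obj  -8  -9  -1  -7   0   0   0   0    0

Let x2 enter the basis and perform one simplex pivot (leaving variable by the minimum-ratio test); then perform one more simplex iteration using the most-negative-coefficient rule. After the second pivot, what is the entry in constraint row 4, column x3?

5

Ratio test on column x2 — row 1: 11/3 = 11/3; row 2: 23/2 = 23/2; row 3: 28/2 = 14; row 4: 5/4 = 5/4. Minimum is 5/4 at row 4 (w4 leaves); pivot element 4.
Divide row 4 by 4; eliminate column x2 from the other rows.
Second iteration: most negative obj-row entry is -19/4 in column x4, so x4 enters.
Ratio test on column x4 — row 1: (29/4)/(1/4) = 29; row 2: (41/2)/(5/2) = 41/5; row 3: (51/2)/(9/2) = 17/3; row 4: (5/4)/(1/4) = 5. Minimum is 5 at row 4 (x2 leaves); pivot element 1/4.
Divide row 4 by 1/4; eliminate column x4 from the other rows.
After both pivots, the entry at constraint row 4, column x3 is 5.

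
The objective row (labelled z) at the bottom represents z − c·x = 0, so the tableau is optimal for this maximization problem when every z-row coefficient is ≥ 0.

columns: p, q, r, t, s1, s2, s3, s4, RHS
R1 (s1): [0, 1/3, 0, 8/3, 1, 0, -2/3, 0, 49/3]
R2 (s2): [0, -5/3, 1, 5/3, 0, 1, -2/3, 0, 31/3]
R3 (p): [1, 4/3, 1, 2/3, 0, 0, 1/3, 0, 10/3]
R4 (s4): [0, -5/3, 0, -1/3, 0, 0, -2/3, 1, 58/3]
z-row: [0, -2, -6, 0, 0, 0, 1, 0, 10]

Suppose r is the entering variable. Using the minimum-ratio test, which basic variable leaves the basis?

Column r entries and ratios — s1: 0 ≤ 0, skip; s2: (31/3)/1 = 31/3; p: (10/3)/1 = 10/3; s4: 0 ≤ 0, skip.
Smallest ratio is 10/3 in the row of p, so p leaves.

p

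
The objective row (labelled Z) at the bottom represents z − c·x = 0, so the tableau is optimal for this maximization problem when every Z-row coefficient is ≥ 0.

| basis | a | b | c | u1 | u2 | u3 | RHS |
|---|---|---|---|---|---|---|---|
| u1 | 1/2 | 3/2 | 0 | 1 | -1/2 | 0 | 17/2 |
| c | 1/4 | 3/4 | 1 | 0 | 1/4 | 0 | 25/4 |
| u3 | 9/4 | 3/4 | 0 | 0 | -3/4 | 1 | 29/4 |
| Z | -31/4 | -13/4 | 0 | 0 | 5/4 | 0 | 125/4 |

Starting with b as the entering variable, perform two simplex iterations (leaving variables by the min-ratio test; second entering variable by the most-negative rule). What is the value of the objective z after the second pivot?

179/3

Ratio test on column b — row 1: (17/2)/(3/2) = 17/3; row 2: (25/4)/(3/4) = 25/3; row 3: (29/4)/(3/4) = 29/3. Minimum is 17/3 at row 1 (u1 leaves); pivot element 3/2.
Pivot on row 1; the Z-row RHS becomes 125/4 − (-13/4)·(17/3) = 149/3.
Next entering variable (most negative Z-row entry -20/3): a.
Ratio test on column a — row 1: (17/3)/(1/3) = 17; row 2: entry 0 ≤ 0; row 3: 3/2 = 3/2. Minimum is 3/2 at row 3 (u3 leaves); pivot element 2.
After the second pivot the Z-row RHS is 149/3 − (-20/3)·(3/2) = 179/3.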